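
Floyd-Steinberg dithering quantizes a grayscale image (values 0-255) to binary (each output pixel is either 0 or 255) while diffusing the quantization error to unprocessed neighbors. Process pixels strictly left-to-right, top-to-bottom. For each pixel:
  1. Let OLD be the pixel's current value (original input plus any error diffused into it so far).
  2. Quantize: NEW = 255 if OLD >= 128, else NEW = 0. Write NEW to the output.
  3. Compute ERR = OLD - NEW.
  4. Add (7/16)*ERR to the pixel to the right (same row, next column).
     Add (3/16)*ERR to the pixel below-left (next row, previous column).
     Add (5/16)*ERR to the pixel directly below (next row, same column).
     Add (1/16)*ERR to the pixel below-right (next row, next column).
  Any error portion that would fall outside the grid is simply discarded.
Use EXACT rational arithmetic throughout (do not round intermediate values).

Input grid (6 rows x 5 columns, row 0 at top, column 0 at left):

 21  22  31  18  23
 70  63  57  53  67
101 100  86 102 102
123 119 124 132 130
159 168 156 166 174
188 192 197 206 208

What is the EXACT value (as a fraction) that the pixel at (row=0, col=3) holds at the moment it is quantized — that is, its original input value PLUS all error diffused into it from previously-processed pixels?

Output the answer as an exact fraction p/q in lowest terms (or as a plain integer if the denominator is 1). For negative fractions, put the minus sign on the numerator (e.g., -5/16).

Answer: 153731/4096

Derivation:
(0,0): OLD=21 → NEW=0, ERR=21
(0,1): OLD=499/16 → NEW=0, ERR=499/16
(0,2): OLD=11429/256 → NEW=0, ERR=11429/256
(0,3): OLD=153731/4096 → NEW=0, ERR=153731/4096
Target (0,3): original=18, with diffused error = 153731/4096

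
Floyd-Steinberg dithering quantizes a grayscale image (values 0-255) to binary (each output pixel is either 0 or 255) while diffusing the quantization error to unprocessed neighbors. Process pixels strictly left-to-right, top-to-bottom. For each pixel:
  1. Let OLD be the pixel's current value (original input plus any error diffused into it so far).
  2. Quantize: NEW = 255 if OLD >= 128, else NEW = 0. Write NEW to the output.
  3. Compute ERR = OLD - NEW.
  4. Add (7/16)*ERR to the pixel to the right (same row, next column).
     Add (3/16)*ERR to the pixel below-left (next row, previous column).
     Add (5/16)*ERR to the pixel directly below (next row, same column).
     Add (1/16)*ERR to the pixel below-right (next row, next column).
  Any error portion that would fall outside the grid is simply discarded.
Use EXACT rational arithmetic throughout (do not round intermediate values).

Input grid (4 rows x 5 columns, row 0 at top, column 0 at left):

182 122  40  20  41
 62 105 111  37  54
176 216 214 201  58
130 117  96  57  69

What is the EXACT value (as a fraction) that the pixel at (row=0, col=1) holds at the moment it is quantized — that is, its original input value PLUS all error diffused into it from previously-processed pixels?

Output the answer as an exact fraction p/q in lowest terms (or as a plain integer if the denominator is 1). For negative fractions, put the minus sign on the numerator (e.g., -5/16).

(0,0): OLD=182 → NEW=255, ERR=-73
(0,1): OLD=1441/16 → NEW=0, ERR=1441/16
Target (0,1): original=122, with diffused error = 1441/16

Answer: 1441/16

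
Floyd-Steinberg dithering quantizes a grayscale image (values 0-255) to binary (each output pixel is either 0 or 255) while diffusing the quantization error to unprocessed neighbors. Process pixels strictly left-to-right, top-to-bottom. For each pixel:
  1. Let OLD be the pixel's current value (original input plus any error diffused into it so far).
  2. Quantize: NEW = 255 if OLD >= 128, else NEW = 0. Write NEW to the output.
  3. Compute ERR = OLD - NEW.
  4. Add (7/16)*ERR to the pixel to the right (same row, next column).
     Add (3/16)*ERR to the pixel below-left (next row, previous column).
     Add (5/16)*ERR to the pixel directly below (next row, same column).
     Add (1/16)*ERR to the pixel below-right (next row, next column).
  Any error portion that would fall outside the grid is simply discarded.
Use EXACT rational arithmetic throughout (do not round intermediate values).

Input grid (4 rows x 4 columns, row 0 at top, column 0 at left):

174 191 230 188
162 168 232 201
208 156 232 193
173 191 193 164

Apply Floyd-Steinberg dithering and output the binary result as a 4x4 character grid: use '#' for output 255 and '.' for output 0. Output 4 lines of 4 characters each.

(0,0): OLD=174 → NEW=255, ERR=-81
(0,1): OLD=2489/16 → NEW=255, ERR=-1591/16
(0,2): OLD=47743/256 → NEW=255, ERR=-17537/256
(0,3): OLD=647289/4096 → NEW=255, ERR=-397191/4096
(1,0): OLD=30219/256 → NEW=0, ERR=30219/256
(1,1): OLD=349517/2048 → NEW=255, ERR=-172723/2048
(1,2): OLD=9784401/65536 → NEW=255, ERR=-6927279/65536
(1,3): OLD=126008071/1048576 → NEW=0, ERR=126008071/1048576
(2,0): OLD=7506335/32768 → NEW=255, ERR=-849505/32768
(2,1): OLD=111003333/1048576 → NEW=0, ERR=111003333/1048576
(2,2): OLD=550593145/2097152 → NEW=255, ERR=15819385/2097152
(2,3): OLD=7625148853/33554432 → NEW=255, ERR=-931231307/33554432
(3,0): OLD=3099547567/16777216 → NEW=255, ERR=-1178642513/16777216
(3,1): OLD=51845659825/268435456 → NEW=255, ERR=-16605381455/268435456
(3,2): OLD=728882726223/4294967296 → NEW=255, ERR=-366333934257/4294967296
(3,3): OLD=8142066708905/68719476736 → NEW=0, ERR=8142066708905/68719476736
Row 0: ####
Row 1: .##.
Row 2: #.##
Row 3: ###.

Answer: ####
.##.
#.##
###.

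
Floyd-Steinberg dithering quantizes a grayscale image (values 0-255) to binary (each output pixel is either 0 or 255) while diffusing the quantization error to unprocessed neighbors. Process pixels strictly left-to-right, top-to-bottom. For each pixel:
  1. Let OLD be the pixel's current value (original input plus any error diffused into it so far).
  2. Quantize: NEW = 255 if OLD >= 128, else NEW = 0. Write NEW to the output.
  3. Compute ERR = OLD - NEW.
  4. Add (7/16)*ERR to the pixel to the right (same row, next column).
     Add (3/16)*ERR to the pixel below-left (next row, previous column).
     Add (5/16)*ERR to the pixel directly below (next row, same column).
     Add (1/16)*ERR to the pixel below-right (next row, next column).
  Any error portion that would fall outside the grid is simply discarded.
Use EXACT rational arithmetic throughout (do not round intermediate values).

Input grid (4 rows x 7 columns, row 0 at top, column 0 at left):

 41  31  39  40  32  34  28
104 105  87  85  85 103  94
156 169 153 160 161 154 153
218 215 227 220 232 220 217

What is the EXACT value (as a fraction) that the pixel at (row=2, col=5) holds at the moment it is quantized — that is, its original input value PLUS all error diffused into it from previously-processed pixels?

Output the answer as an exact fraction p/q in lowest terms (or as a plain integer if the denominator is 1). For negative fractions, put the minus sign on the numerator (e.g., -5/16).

(0,0): OLD=41 → NEW=0, ERR=41
(0,1): OLD=783/16 → NEW=0, ERR=783/16
(0,2): OLD=15465/256 → NEW=0, ERR=15465/256
(0,3): OLD=272095/4096 → NEW=0, ERR=272095/4096
(0,4): OLD=4001817/65536 → NEW=0, ERR=4001817/65536
(0,5): OLD=63664303/1048576 → NEW=0, ERR=63664303/1048576
(0,6): OLD=915412169/16777216 → NEW=0, ERR=915412169/16777216
(1,0): OLD=32253/256 → NEW=0, ERR=32253/256
(1,1): OLD=387691/2048 → NEW=255, ERR=-134549/2048
(1,2): OLD=6071879/65536 → NEW=0, ERR=6071879/65536
(1,3): OLD=42341051/262144 → NEW=255, ERR=-24505669/262144
(1,4): OLD=1320699217/16777216 → NEW=0, ERR=1320699217/16777216
(1,5): OLD=22878796193/134217728 → NEW=255, ERR=-11346724447/134217728
(1,6): OLD=167201909327/2147483648 → NEW=0, ERR=167201909327/2147483648
(2,0): OLD=5998281/32768 → NEW=255, ERR=-2357559/32768
(2,1): OLD=149148083/1048576 → NEW=255, ERR=-118238797/1048576
(2,2): OLD=1862035673/16777216 → NEW=0, ERR=1862035673/16777216
(2,3): OLD=26829303633/134217728 → NEW=255, ERR=-7396217007/134217728
(2,4): OLD=150106120545/1073741824 → NEW=255, ERR=-123698044575/1073741824
(2,5): OLD=3322544356619/34359738368 → NEW=0, ERR=3322544356619/34359738368
Target (2,5): original=154, with diffused error = 3322544356619/34359738368

Answer: 3322544356619/34359738368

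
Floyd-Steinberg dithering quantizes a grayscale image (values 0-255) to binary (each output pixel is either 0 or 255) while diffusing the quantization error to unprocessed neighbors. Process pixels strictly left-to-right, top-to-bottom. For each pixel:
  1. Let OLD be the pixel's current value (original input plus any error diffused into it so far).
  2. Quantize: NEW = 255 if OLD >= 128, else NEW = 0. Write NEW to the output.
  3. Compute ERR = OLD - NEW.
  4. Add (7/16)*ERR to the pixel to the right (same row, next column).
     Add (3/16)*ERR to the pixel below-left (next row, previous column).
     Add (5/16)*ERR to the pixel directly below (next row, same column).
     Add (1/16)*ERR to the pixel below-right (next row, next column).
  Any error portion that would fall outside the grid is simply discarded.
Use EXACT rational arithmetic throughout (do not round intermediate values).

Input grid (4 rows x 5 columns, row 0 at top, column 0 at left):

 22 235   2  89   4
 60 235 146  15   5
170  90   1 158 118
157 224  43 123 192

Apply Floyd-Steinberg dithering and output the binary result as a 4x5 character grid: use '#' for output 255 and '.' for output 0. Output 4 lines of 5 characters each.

(0,0): OLD=22 → NEW=0, ERR=22
(0,1): OLD=1957/8 → NEW=255, ERR=-83/8
(0,2): OLD=-325/128 → NEW=0, ERR=-325/128
(0,3): OLD=179997/2048 → NEW=0, ERR=179997/2048
(0,4): OLD=1391051/32768 → NEW=0, ERR=1391051/32768
(1,0): OLD=8311/128 → NEW=0, ERR=8311/128
(1,1): OLD=267329/1024 → NEW=255, ERR=6209/1024
(1,2): OLD=5363797/32768 → NEW=255, ERR=-2992043/32768
(1,3): OLD=1352433/131072 → NEW=0, ERR=1352433/131072
(1,4): OLD=59293619/2097152 → NEW=0, ERR=59293619/2097152
(2,0): OLD=3136347/16384 → NEW=255, ERR=-1041573/16384
(2,1): OLD=26748825/524288 → NEW=0, ERR=26748825/524288
(2,2): OLD=-24324853/8388608 → NEW=0, ERR=-24324853/8388608
(2,3): OLD=21414466033/134217728 → NEW=255, ERR=-12811054607/134217728
(2,4): OLD=184084537687/2147483648 → NEW=0, ERR=184084537687/2147483648
(3,0): OLD=1230606251/8388608 → NEW=255, ERR=-908488789/8388608
(3,1): OLD=12619497807/67108864 → NEW=255, ERR=-4493262513/67108864
(3,2): OLD=-4095331179/2147483648 → NEW=0, ERR=-4095331179/2147483648
(3,3): OLD=464840322893/4294967296 → NEW=0, ERR=464840322893/4294967296
(3,4): OLD=17878913423009/68719476736 → NEW=255, ERR=355446855329/68719476736
Row 0: .#...
Row 1: .##..
Row 2: #..#.
Row 3: ##..#

Answer: .#...
.##..
#..#.
##..#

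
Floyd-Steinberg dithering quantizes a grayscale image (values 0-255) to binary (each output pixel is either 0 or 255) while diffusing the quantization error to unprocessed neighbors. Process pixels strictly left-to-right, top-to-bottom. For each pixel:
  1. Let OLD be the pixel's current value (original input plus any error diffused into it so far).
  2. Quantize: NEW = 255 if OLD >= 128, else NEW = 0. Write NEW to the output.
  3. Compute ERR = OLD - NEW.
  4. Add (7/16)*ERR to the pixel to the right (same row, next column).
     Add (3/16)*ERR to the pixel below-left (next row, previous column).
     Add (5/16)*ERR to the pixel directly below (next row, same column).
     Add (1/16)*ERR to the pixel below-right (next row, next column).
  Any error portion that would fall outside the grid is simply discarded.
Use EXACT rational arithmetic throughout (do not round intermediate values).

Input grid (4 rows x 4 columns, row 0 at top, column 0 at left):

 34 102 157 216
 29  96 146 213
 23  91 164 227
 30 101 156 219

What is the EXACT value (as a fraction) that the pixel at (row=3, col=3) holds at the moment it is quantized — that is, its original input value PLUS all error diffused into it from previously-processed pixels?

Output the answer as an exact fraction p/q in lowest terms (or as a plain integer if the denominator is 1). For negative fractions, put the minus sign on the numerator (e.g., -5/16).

Answer: 8330169947079/34359738368

Derivation:
(0,0): OLD=34 → NEW=0, ERR=34
(0,1): OLD=935/8 → NEW=0, ERR=935/8
(0,2): OLD=26641/128 → NEW=255, ERR=-5999/128
(0,3): OLD=400375/2048 → NEW=255, ERR=-121865/2048
(1,0): OLD=7877/128 → NEW=0, ERR=7877/128
(1,1): OLD=156451/1024 → NEW=255, ERR=-104669/1024
(1,2): OLD=2712607/32768 → NEW=0, ERR=2712607/32768
(1,3): OLD=119376649/524288 → NEW=255, ERR=-14316791/524288
(2,0): OLD=377905/16384 → NEW=0, ERR=377905/16384
(2,1): OLD=46408171/524288 → NEW=0, ERR=46408171/524288
(2,2): OLD=227632071/1048576 → NEW=255, ERR=-39754809/1048576
(2,3): OLD=3473779883/16777216 → NEW=255, ERR=-804410197/16777216
(3,0): OLD=451347553/8388608 → NEW=0, ERR=451347553/8388608
(3,1): OLD=19667449023/134217728 → NEW=255, ERR=-14558071617/134217728
(3,2): OLD=200232517057/2147483648 → NEW=0, ERR=200232517057/2147483648
(3,3): OLD=8330169947079/34359738368 → NEW=255, ERR=-431563336761/34359738368
Target (3,3): original=219, with diffused error = 8330169947079/34359738368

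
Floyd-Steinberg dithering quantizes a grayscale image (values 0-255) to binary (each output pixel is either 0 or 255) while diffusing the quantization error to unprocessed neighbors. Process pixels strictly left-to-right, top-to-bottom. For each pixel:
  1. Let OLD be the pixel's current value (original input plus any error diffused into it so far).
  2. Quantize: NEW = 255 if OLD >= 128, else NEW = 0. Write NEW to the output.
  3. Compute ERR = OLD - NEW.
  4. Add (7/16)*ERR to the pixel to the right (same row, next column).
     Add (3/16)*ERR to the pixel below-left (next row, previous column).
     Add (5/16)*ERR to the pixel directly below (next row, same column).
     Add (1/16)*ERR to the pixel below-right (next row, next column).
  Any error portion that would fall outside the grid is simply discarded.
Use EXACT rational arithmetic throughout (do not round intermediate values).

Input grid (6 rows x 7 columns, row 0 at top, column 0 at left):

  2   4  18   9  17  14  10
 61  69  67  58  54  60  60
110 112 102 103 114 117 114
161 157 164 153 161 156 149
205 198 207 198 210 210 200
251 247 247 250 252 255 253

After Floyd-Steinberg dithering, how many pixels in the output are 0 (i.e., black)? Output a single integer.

(0,0): OLD=2 → NEW=0, ERR=2
(0,1): OLD=39/8 → NEW=0, ERR=39/8
(0,2): OLD=2577/128 → NEW=0, ERR=2577/128
(0,3): OLD=36471/2048 → NEW=0, ERR=36471/2048
(0,4): OLD=812353/32768 → NEW=0, ERR=812353/32768
(0,5): OLD=13026503/524288 → NEW=0, ERR=13026503/524288
(0,6): OLD=175071601/8388608 → NEW=0, ERR=175071601/8388608
(1,0): OLD=8005/128 → NEW=0, ERR=8005/128
(1,1): OLD=104227/1024 → NEW=0, ERR=104227/1024
(1,2): OLD=3980191/32768 → NEW=0, ERR=3980191/32768
(1,3): OLD=16071123/131072 → NEW=0, ERR=16071123/131072
(1,4): OLD=1016380601/8388608 → NEW=0, ERR=1016380601/8388608
(1,5): OLD=8471512649/67108864 → NEW=0, ERR=8471512649/67108864
(1,6): OLD=132395354407/1073741824 → NEW=0, ERR=132395354407/1073741824
(2,0): OLD=2435121/16384 → NEW=255, ERR=-1742799/16384
(2,1): OLD=64987243/524288 → NEW=0, ERR=64987243/524288
(2,2): OLD=1875181697/8388608 → NEW=255, ERR=-263913343/8388608
(2,3): OLD=10593931321/67108864 → NEW=255, ERR=-6518828999/67108864
(2,4): OLD=75536470953/536870912 → NEW=255, ERR=-61365611607/536870912
(2,5): OLD=2355929924099/17179869184 → NEW=255, ERR=-2024936717821/17179869184
(2,6): OLD=29921859957573/274877906944 → NEW=0, ERR=29921859957573/274877906944
(3,0): OLD=1266679777/8388608 → NEW=255, ERR=-872415263/8388608
(3,1): OLD=9240101389/67108864 → NEW=255, ERR=-7872658931/67108864
(3,2): OLD=49595196503/536870912 → NEW=0, ERR=49595196503/536870912
(3,3): OLD=299921479841/2147483648 → NEW=255, ERR=-247686850399/2147483648
(3,4): OLD=12822751161313/274877906944 → NEW=0, ERR=12822751161313/274877906944
(3,5): OLD=336102981582835/2199023255552 → NEW=255, ERR=-224647948582925/2199023255552
(3,6): OLD=4607618299577325/35184372088832 → NEW=255, ERR=-4364396583074835/35184372088832
(4,0): OLD=161602486607/1073741824 → NEW=255, ERR=-112201678513/1073741824
(4,1): OLD=2172291659715/17179869184 → NEW=0, ERR=2172291659715/17179869184
(4,2): OLD=72081114699981/274877906944 → NEW=255, ERR=1987248429261/274877906944
(4,3): OLD=395032679020767/2199023255552 → NEW=255, ERR=-165718251144993/2199023255552
(4,4): OLD=2907012623267469/17592186044416 → NEW=255, ERR=-1578994818058611/17592186044416
(4,5): OLD=66689849278444525/562949953421312 → NEW=0, ERR=66689849278444525/562949953421312
(4,6): OLD=1861607194414094475/9007199254740992 → NEW=255, ERR=-435228615544858485/9007199254740992
(5,0): OLD=66535095341049/274877906944 → NEW=255, ERR=-3558770929671/274877906944
(5,1): OLD=606213770050323/2199023255552 → NEW=255, ERR=45462839884563/2199023255552
(5,2): OLD=4434584150656213/17592186044416 → NEW=255, ERR=-51423290669867/17592186044416
(5,3): OLD=29385125271236041/140737488355328 → NEW=255, ERR=-6502934259372599/140737488355328
(5,4): OLD=1992738557585134819/9007199254740992 → NEW=255, ERR=-304097252373818141/9007199254740992
(5,5): OLD=18920874470760749043/72057594037927936 → NEW=255, ERR=546187991089125363/72057594037927936
(5,6): OLD=286639612689002722269/1152921504606846976 → NEW=255, ERR=-7355370985743256611/1152921504606846976
Output grid:
  Row 0: .......  (7 black, running=7)
  Row 1: .......  (7 black, running=14)
  Row 2: #.####.  (2 black, running=16)
  Row 3: ##.#.##  (2 black, running=18)
  Row 4: #.###.#  (2 black, running=20)
  Row 5: #######  (0 black, running=20)

Answer: 20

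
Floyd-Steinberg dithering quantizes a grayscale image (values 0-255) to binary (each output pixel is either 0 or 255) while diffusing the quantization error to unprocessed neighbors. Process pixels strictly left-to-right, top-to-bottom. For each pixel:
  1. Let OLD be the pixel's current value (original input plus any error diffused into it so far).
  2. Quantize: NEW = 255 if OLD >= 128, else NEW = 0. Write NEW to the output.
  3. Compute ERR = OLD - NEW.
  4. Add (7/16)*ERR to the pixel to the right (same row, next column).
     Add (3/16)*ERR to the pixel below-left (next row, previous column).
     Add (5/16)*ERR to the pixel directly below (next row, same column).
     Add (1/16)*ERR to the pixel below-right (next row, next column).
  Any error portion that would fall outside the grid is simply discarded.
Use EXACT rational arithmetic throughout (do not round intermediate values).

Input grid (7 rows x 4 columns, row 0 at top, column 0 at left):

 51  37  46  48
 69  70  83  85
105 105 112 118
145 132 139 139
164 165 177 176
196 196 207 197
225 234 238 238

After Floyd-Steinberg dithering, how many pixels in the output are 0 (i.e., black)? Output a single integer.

Answer: 12

Derivation:
(0,0): OLD=51 → NEW=0, ERR=51
(0,1): OLD=949/16 → NEW=0, ERR=949/16
(0,2): OLD=18419/256 → NEW=0, ERR=18419/256
(0,3): OLD=325541/4096 → NEW=0, ERR=325541/4096
(1,0): OLD=24591/256 → NEW=0, ERR=24591/256
(1,1): OLD=301545/2048 → NEW=255, ERR=-220695/2048
(1,2): OLD=5042845/65536 → NEW=0, ERR=5042845/65536
(1,3): OLD=155187419/1048576 → NEW=255, ERR=-112199461/1048576
(2,0): OLD=3762195/32768 → NEW=0, ERR=3762195/32768
(2,1): OLD=148883841/1048576 → NEW=255, ERR=-118503039/1048576
(2,2): OLD=125420037/2097152 → NEW=0, ERR=125420037/2097152
(2,3): OLD=3876739665/33554432 → NEW=0, ERR=3876739665/33554432
(3,0): OLD=2679138403/16777216 → NEW=255, ERR=-1599051677/16777216
(3,1): OLD=19696200061/268435456 → NEW=0, ERR=19696200061/268435456
(3,2): OLD=877847652227/4294967296 → NEW=255, ERR=-217369008253/4294967296
(3,3): OLD=10768397829909/68719476736 → NEW=255, ERR=-6755068737771/68719476736
(4,0): OLD=635539102567/4294967296 → NEW=255, ERR=-459677557913/4294967296
(4,1): OLD=4317601253429/34359738368 → NEW=0, ERR=4317601253429/34359738368
(4,2): OLD=222447476006421/1099511627776 → NEW=255, ERR=-57927989076459/1099511627776
(4,3): OLD=2094676855147555/17592186044416 → NEW=0, ERR=2094676855147555/17592186044416
(5,0): OLD=102317840965815/549755813888 → NEW=255, ERR=-37869891575625/549755813888
(5,1): OLD=3317244761140321/17592186044416 → NEW=255, ERR=-1168762680185759/17592186044416
(5,2): OLD=1685762021840221/8796093022208 → NEW=255, ERR=-557241698822819/8796093022208
(5,3): OLD=57195723078994197/281474976710656 → NEW=255, ERR=-14580395982223083/281474976710656
(6,0): OLD=53766399067240323/281474976710656 → NEW=255, ERR=-18009719993976957/281474976710656
(6,1): OLD=761388670858286021/4503599627370496 → NEW=255, ERR=-387029234121190459/4503599627370496
(6,2): OLD=12014901739917836627/72057594037927936 → NEW=255, ERR=-6359784739753787053/72057594037927936
(6,3): OLD=206648994064150991429/1152921504606846976 → NEW=255, ERR=-87345989610594987451/1152921504606846976
Output grid:
  Row 0: ....  (4 black, running=4)
  Row 1: .#.#  (2 black, running=6)
  Row 2: .#..  (3 black, running=9)
  Row 3: #.##  (1 black, running=10)
  Row 4: #.#.  (2 black, running=12)
  Row 5: ####  (0 black, running=12)
  Row 6: ####  (0 black, running=12)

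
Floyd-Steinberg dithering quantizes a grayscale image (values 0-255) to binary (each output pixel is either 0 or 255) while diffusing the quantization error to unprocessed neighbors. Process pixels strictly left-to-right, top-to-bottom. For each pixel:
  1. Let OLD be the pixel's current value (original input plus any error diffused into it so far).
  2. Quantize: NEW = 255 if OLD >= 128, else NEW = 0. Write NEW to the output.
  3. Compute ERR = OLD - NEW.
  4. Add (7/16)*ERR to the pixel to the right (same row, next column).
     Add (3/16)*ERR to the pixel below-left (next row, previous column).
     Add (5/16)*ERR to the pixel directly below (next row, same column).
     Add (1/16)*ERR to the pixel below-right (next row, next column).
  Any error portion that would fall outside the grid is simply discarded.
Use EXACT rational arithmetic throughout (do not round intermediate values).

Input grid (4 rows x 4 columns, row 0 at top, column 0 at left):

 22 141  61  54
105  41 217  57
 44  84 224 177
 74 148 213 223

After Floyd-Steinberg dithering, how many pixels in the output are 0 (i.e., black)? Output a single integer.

Answer: 9

Derivation:
(0,0): OLD=22 → NEW=0, ERR=22
(0,1): OLD=1205/8 → NEW=255, ERR=-835/8
(0,2): OLD=1963/128 → NEW=0, ERR=1963/128
(0,3): OLD=124333/2048 → NEW=0, ERR=124333/2048
(1,0): OLD=11815/128 → NEW=0, ERR=11815/128
(1,1): OLD=54289/1024 → NEW=0, ERR=54289/1024
(1,2): OLD=8186981/32768 → NEW=255, ERR=-168859/32768
(1,3): OLD=39151571/524288 → NEW=0, ERR=39151571/524288
(2,0): OLD=1356363/16384 → NEW=0, ERR=1356363/16384
(2,1): OLD=74233577/524288 → NEW=255, ERR=-59459863/524288
(2,2): OLD=199321389/1048576 → NEW=255, ERR=-68065491/1048576
(2,3): OLD=2879221017/16777216 → NEW=255, ERR=-1398969063/16777216
(3,0): OLD=659395483/8388608 → NEW=0, ERR=659395483/8388608
(3,1): OLD=18784089157/134217728 → NEW=255, ERR=-15441431483/134217728
(3,2): OLD=256965099963/2147483648 → NEW=0, ERR=256965099963/2147483648
(3,3): OLD=8426239029917/34359738368 → NEW=255, ERR=-335494253923/34359738368
Output grid:
  Row 0: .#..  (3 black, running=3)
  Row 1: ..#.  (3 black, running=6)
  Row 2: .###  (1 black, running=7)
  Row 3: .#.#  (2 black, running=9)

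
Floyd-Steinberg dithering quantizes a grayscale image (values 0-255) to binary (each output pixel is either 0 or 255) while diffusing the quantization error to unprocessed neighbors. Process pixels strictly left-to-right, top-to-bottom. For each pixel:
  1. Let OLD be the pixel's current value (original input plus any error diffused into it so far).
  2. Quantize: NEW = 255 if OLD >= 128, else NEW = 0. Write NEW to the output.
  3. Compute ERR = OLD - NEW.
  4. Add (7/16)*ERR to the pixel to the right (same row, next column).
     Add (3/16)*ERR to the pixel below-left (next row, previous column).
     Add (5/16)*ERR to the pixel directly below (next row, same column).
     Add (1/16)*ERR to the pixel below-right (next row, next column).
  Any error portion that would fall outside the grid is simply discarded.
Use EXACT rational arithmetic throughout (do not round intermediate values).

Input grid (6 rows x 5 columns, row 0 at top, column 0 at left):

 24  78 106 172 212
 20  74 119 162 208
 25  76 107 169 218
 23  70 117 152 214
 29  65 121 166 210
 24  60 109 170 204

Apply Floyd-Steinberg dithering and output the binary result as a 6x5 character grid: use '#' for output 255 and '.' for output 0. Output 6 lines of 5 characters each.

Answer: ..#.#
..###
...##
.#.##
..#.#
..#.#

Derivation:
(0,0): OLD=24 → NEW=0, ERR=24
(0,1): OLD=177/2 → NEW=0, ERR=177/2
(0,2): OLD=4631/32 → NEW=255, ERR=-3529/32
(0,3): OLD=63361/512 → NEW=0, ERR=63361/512
(0,4): OLD=2180231/8192 → NEW=255, ERR=91271/8192
(1,0): OLD=1411/32 → NEW=0, ERR=1411/32
(1,1): OLD=26053/256 → NEW=0, ERR=26053/256
(1,2): OLD=1292665/8192 → NEW=255, ERR=-796295/8192
(1,3): OLD=5024717/32768 → NEW=255, ERR=-3331123/32768
(1,4): OLD=91614567/524288 → NEW=255, ERR=-42078873/524288
(2,0): OLD=236999/4096 → NEW=0, ERR=236999/4096
(2,1): OLD=15420269/131072 → NEW=0, ERR=15420269/131072
(2,2): OLD=241999207/2097152 → NEW=0, ERR=241999207/2097152
(2,3): OLD=5589936101/33554432 → NEW=255, ERR=-2966444059/33554432
(2,4): OLD=79396441091/536870912 → NEW=255, ERR=-57505641469/536870912
(3,0): OLD=132415143/2097152 → NEW=0, ERR=132415143/2097152
(3,1): OLD=2678339435/16777216 → NEW=255, ERR=-1599850645/16777216
(3,2): OLD=54824180921/536870912 → NEW=0, ERR=54824180921/536870912
(3,3): OLD=167694834037/1073741824 → NEW=255, ERR=-106109331083/1073741824
(3,4): OLD=2263744063217/17179869184 → NEW=255, ERR=-2117122578703/17179869184
(4,0): OLD=8281682009/268435456 → NEW=0, ERR=8281682009/268435456
(4,1): OLD=616684012777/8589934592 → NEW=0, ERR=616684012777/8589934592
(4,2): OLD=21967088456999/137438953472 → NEW=255, ERR=-13079844678361/137438953472
(4,3): OLD=168793024206889/2199023255552 → NEW=0, ERR=168793024206889/2199023255552
(4,4): OLD=6997998947675039/35184372088832 → NEW=255, ERR=-1974015934977121/35184372088832
(5,0): OLD=6473656043099/137438953472 → NEW=0, ERR=6473656043099/137438953472
(5,1): OLD=95796197905249/1099511627776 → NEW=0, ERR=95796197905249/1099511627776
(5,2): OLD=4794105933978873/35184372088832 → NEW=255, ERR=-4177908948673287/35184372088832
(5,3): OLD=17672270833717343/140737488355328 → NEW=0, ERR=17672270833717343/140737488355328
(5,4): OLD=554395492677510469/2251799813685248 → NEW=255, ERR=-19813459812227771/2251799813685248
Row 0: ..#.#
Row 1: ..###
Row 2: ...##
Row 3: .#.##
Row 4: ..#.#
Row 5: ..#.#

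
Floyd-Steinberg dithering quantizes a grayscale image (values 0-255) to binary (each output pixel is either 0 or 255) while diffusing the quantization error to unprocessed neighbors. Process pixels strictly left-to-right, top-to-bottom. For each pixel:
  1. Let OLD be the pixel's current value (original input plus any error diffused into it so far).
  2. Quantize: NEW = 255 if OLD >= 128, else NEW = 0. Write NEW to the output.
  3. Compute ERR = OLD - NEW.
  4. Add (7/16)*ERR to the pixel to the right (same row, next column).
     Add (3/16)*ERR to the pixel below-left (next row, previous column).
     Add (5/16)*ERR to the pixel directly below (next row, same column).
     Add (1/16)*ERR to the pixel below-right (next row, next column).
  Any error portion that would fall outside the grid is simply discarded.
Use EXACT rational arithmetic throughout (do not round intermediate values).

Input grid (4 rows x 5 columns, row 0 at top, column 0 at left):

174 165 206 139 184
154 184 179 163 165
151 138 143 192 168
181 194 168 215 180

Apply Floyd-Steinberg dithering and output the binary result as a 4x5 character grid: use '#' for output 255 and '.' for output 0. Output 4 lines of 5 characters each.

Answer: ###.#
.#.##
#.##.
##.##

Derivation:
(0,0): OLD=174 → NEW=255, ERR=-81
(0,1): OLD=2073/16 → NEW=255, ERR=-2007/16
(0,2): OLD=38687/256 → NEW=255, ERR=-26593/256
(0,3): OLD=383193/4096 → NEW=0, ERR=383193/4096
(0,4): OLD=14740975/65536 → NEW=255, ERR=-1970705/65536
(1,0): OLD=26923/256 → NEW=0, ERR=26923/256
(1,1): OLD=340525/2048 → NEW=255, ERR=-181715/2048
(1,2): OLD=7695281/65536 → NEW=0, ERR=7695281/65536
(1,3): OLD=60680093/262144 → NEW=255, ERR=-6166627/262144
(1,4): OLD=634004023/4194304 → NEW=255, ERR=-435543497/4194304
(2,0): OLD=5479743/32768 → NEW=255, ERR=-2876097/32768
(2,1): OLD=105341861/1048576 → NEW=0, ERR=105341861/1048576
(2,2): OLD=3585119791/16777216 → NEW=255, ERR=-693070289/16777216
(2,3): OLD=41458264861/268435456 → NEW=255, ERR=-26992776419/268435456
(2,4): OLD=386916525707/4294967296 → NEW=0, ERR=386916525707/4294967296
(3,0): OLD=2892526159/16777216 → NEW=255, ERR=-1385663921/16777216
(3,1): OLD=23626203683/134217728 → NEW=255, ERR=-10599316957/134217728
(3,2): OLD=463707632369/4294967296 → NEW=0, ERR=463707632369/4294967296
(3,3): OLD=2105567799305/8589934592 → NEW=255, ERR=-84865521655/8589934592
(3,4): OLD=27150349385037/137438953472 → NEW=255, ERR=-7896583750323/137438953472
Row 0: ###.#
Row 1: .#.##
Row 2: #.##.
Row 3: ##.##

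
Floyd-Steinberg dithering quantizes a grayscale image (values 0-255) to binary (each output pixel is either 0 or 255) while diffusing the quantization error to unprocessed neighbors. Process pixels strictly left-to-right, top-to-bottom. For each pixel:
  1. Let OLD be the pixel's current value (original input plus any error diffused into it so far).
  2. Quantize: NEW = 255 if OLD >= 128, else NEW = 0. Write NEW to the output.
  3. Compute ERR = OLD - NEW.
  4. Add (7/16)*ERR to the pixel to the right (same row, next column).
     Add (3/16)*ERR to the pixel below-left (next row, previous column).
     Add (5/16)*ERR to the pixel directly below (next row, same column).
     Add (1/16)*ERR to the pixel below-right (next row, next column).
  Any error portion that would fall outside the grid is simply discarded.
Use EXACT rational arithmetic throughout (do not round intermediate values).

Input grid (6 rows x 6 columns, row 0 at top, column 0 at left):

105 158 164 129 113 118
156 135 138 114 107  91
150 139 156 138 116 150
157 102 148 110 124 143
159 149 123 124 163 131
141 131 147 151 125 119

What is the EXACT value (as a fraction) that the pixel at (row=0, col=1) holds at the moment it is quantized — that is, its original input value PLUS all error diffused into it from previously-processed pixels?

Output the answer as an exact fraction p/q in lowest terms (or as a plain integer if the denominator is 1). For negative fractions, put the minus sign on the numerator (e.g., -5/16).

Answer: 3263/16

Derivation:
(0,0): OLD=105 → NEW=0, ERR=105
(0,1): OLD=3263/16 → NEW=255, ERR=-817/16
Target (0,1): original=158, with diffused error = 3263/16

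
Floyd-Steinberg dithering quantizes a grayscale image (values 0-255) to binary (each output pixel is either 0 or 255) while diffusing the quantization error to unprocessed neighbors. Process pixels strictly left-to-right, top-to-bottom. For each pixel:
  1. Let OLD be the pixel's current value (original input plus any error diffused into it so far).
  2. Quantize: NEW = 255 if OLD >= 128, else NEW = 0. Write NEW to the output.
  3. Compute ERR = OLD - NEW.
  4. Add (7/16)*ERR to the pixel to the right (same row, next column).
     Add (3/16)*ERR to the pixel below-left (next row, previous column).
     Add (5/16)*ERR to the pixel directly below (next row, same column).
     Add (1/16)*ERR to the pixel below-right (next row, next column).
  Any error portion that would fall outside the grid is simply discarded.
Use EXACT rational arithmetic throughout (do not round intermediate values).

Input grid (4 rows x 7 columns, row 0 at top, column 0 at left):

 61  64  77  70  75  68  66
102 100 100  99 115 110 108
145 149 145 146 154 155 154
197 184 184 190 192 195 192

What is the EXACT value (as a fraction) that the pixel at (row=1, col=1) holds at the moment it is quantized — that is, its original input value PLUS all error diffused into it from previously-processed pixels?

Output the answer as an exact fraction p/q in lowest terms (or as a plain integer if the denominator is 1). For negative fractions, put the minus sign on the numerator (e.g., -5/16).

(0,0): OLD=61 → NEW=0, ERR=61
(0,1): OLD=1451/16 → NEW=0, ERR=1451/16
(0,2): OLD=29869/256 → NEW=0, ERR=29869/256
(0,3): OLD=495803/4096 → NEW=0, ERR=495803/4096
(0,4): OLD=8385821/65536 → NEW=0, ERR=8385821/65536
(0,5): OLD=130003915/1048576 → NEW=0, ERR=130003915/1048576
(0,6): OLD=2017323661/16777216 → NEW=0, ERR=2017323661/16777216
(1,0): OLD=35345/256 → NEW=255, ERR=-29935/256
(1,1): OLD=210679/2048 → NEW=0, ERR=210679/2048
Target (1,1): original=100, with diffused error = 210679/2048

Answer: 210679/2048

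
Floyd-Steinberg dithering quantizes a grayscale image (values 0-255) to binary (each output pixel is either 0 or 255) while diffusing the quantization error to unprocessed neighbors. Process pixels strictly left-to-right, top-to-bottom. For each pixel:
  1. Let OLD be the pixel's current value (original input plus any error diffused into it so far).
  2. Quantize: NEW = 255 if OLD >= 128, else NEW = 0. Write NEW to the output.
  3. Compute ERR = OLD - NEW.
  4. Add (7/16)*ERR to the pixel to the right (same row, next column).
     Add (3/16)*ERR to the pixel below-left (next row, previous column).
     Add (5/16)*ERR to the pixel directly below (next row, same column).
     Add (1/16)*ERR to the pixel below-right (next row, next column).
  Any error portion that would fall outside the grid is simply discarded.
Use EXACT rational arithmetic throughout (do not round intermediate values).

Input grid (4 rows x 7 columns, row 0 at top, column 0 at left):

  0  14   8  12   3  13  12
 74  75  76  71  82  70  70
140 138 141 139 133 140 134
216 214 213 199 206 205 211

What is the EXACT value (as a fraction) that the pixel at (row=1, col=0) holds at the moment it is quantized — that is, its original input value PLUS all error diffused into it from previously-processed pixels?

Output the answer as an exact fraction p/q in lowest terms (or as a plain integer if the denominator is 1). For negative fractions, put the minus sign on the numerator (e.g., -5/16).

(0,0): OLD=0 → NEW=0, ERR=0
(0,1): OLD=14 → NEW=0, ERR=14
(0,2): OLD=113/8 → NEW=0, ERR=113/8
(0,3): OLD=2327/128 → NEW=0, ERR=2327/128
(0,4): OLD=22433/2048 → NEW=0, ERR=22433/2048
(0,5): OLD=583015/32768 → NEW=0, ERR=583015/32768
(0,6): OLD=10372561/524288 → NEW=0, ERR=10372561/524288
(1,0): OLD=613/8 → NEW=0, ERR=613/8
Target (1,0): original=74, with diffused error = 613/8

Answer: 613/8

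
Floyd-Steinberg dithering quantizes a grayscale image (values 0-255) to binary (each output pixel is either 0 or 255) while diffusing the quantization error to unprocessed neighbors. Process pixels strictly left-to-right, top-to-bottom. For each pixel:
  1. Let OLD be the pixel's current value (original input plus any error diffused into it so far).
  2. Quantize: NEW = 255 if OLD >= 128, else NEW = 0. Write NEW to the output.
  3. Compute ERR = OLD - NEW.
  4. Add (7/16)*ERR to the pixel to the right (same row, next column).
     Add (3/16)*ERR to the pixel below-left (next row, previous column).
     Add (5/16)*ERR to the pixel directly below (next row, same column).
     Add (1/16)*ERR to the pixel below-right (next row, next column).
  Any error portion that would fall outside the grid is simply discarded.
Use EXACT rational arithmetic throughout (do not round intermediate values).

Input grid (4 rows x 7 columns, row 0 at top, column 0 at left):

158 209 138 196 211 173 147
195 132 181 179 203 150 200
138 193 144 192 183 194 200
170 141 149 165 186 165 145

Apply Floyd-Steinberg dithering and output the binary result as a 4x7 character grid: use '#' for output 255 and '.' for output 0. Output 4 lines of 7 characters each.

Answer: ##.###.
#.##.##
.#.####
###.#.#

Derivation:
(0,0): OLD=158 → NEW=255, ERR=-97
(0,1): OLD=2665/16 → NEW=255, ERR=-1415/16
(0,2): OLD=25423/256 → NEW=0, ERR=25423/256
(0,3): OLD=980777/4096 → NEW=255, ERR=-63703/4096
(0,4): OLD=13382175/65536 → NEW=255, ERR=-3329505/65536
(0,5): OLD=158097113/1048576 → NEW=255, ERR=-109289767/1048576
(0,6): OLD=1701222383/16777216 → NEW=0, ERR=1701222383/16777216
(1,0): OLD=37915/256 → NEW=255, ERR=-27365/256
(1,1): OLD=143677/2048 → NEW=0, ERR=143677/2048
(1,2): OLD=15353985/65536 → NEW=255, ERR=-1357695/65536
(1,3): OLD=42403693/262144 → NEW=255, ERR=-24443027/262144
(1,4): OLD=2110832423/16777216 → NEW=0, ERR=2110832423/16777216
(1,5): OLD=25274638935/134217728 → NEW=255, ERR=-8950881705/134217728
(1,6): OLD=420900362809/2147483648 → NEW=255, ERR=-126707967431/2147483648
(2,0): OLD=3858415/32768 → NEW=0, ERR=3858415/32768
(2,1): OLD=268302773/1048576 → NEW=255, ERR=915893/1048576
(2,2): OLD=2093961055/16777216 → NEW=0, ERR=2093961055/16777216
(2,3): OLD=32180246823/134217728 → NEW=255, ERR=-2045273817/134217728
(2,4): OLD=211869206423/1073741824 → NEW=255, ERR=-61934958697/1073741824
(2,5): OLD=4972691933085/34359738368 → NEW=255, ERR=-3789041350755/34359738368
(2,6): OLD=70999810211355/549755813888 → NEW=255, ERR=-69187922330085/549755813888
(3,0): OLD=3472220799/16777216 → NEW=255, ERR=-805969281/16777216
(3,1): OLD=20269138707/134217728 → NEW=255, ERR=-13956381933/134217728
(3,2): OLD=150010122537/1073741824 → NEW=255, ERR=-123794042583/1073741824
(3,3): OLD=458629449007/4294967296 → NEW=0, ERR=458629449007/4294967296
(3,4): OLD=106137522986623/549755813888 → NEW=255, ERR=-34050209554817/549755813888
(3,5): OLD=335303053938541/4398046511104 → NEW=0, ERR=335303053938541/4398046511104
(3,6): OLD=9298075097231027/70368744177664 → NEW=255, ERR=-8645954668073293/70368744177664
Row 0: ##.###.
Row 1: #.##.##
Row 2: .#.####
Row 3: ###.#.#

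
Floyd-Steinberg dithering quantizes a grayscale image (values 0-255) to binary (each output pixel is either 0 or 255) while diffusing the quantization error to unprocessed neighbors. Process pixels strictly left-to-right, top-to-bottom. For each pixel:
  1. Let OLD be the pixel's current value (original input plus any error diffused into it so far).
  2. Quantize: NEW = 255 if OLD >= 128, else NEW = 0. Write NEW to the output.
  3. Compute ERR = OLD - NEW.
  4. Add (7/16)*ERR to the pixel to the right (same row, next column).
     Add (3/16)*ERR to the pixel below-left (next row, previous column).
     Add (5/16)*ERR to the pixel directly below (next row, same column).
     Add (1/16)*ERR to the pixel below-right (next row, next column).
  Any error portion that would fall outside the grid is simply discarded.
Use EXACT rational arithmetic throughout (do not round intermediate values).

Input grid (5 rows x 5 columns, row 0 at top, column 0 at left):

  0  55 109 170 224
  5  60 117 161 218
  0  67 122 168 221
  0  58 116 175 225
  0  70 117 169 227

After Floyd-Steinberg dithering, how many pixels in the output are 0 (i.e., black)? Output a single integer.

(0,0): OLD=0 → NEW=0, ERR=0
(0,1): OLD=55 → NEW=0, ERR=55
(0,2): OLD=2129/16 → NEW=255, ERR=-1951/16
(0,3): OLD=29863/256 → NEW=0, ERR=29863/256
(0,4): OLD=1126545/4096 → NEW=255, ERR=82065/4096
(1,0): OLD=245/16 → NEW=0, ERR=245/16
(1,1): OLD=7811/128 → NEW=0, ERR=7811/128
(1,2): OLD=536175/4096 → NEW=255, ERR=-508305/4096
(1,3): OLD=2282235/16384 → NEW=255, ERR=-1895685/16384
(1,4): OLD=47430129/262144 → NEW=255, ERR=-19416591/262144
(2,0): OLD=33233/2048 → NEW=0, ERR=33233/2048
(2,1): OLD=4643739/65536 → NEW=0, ERR=4643739/65536
(2,2): OLD=101019057/1048576 → NEW=0, ERR=101019057/1048576
(2,3): OLD=2555961315/16777216 → NEW=255, ERR=-1722228765/16777216
(2,4): OLD=39114143861/268435456 → NEW=255, ERR=-29336897419/268435456
(3,0): OLD=19248497/1048576 → NEW=0, ERR=19248497/1048576
(3,1): OLD=899694797/8388608 → NEW=0, ERR=899694797/8388608
(3,2): OLD=47837875503/268435456 → NEW=255, ERR=-20613165777/268435456
(3,3): OLD=50924875187/536870912 → NEW=0, ERR=50924875187/536870912
(3,4): OLD=1940729114839/8589934592 → NEW=255, ERR=-249704206121/8589934592
(4,0): OLD=3469024271/134217728 → NEW=0, ERR=3469024271/134217728
(4,1): OLD=436253335935/4294967296 → NEW=0, ERR=436253335935/4294967296
(4,2): OLD=11127739608049/68719476736 → NEW=255, ERR=-6395726959631/68719476736
(4,3): OLD=162369425110591/1099511627776 → NEW=255, ERR=-118006039972289/1099511627776
(4,4): OLD=3111867404741945/17592186044416 → NEW=255, ERR=-1374140036584135/17592186044416
Output grid:
  Row 0: ..#.#  (3 black, running=3)
  Row 1: ..###  (2 black, running=5)
  Row 2: ...##  (3 black, running=8)
  Row 3: ..#.#  (3 black, running=11)
  Row 4: ..###  (2 black, running=13)

Answer: 13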